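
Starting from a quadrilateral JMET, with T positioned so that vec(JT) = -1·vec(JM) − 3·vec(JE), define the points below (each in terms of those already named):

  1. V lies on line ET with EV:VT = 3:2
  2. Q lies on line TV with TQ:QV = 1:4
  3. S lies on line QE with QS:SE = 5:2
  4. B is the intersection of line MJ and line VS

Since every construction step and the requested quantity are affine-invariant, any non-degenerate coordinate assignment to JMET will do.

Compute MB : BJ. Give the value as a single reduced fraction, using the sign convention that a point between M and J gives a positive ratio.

MB:BJ = -5

Work in coordinates with J = (0, 0), M = (1, 0), E = (0, 1), T = (-1, -3).
1. V lies on line ET with EV:VT = 3:2 ⇒ V = (-3/5, -7/5)
2. Q lies on line TV with TQ:QV = 1:4 ⇒ Q = (-23/25, -67/25)
3. S lies on line QE with QS:SE = 5:2 ⇒ S = (-46/175, -9/175)
4. B is the intersection of line MJ and line VS ⇒ B = (-1/4, 0)
B = M + t·(J−M) with t = 5/4, so MB:BJ = t:(1−t) = 5/4:-1/4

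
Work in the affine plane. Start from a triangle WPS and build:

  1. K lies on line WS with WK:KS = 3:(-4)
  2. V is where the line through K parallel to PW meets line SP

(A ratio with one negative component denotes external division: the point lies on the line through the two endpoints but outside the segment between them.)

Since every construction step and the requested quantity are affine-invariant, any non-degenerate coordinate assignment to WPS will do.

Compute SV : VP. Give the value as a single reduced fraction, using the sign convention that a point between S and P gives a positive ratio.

Assign W = (0, 0), P = (1, 0), S = (0, 1) — the answer is frame-independent, so this choice is without loss of generality.
1. K lies on line WS with WK:KS = 3:(-4) ⇒ K = (0, -3)
2. V is where the line through K parallel to PW meets line SP ⇒ V = (4, -3)
V = S + t·(P−S) with t = 4, so SV:VP = t:(1−t) = 4:-3

SV:VP = -4/3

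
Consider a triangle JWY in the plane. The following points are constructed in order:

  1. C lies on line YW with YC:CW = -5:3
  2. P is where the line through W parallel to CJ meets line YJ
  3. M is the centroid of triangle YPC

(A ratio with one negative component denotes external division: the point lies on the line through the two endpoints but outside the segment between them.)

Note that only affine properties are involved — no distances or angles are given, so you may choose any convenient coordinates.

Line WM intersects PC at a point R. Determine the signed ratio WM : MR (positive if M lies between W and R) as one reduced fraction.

WM:MR = 4/5

Choose coordinates J = (0, 0), W = (1, 0), Y = (0, 1).
1. C lies on line YW with YC:CW = -5:3 ⇒ C = (5/2, -3/2)
2. P is where the line through W parallel to CJ meets line YJ ⇒ P = (0, 3/5)
3. M is the centroid of triangle YPC ⇒ M = (5/6, 1/30)
line WM meets PC at R = (5/8, 3/40)
M = W + t·(R−W) with t = 4/9, so WM:MR = 4/9:5/9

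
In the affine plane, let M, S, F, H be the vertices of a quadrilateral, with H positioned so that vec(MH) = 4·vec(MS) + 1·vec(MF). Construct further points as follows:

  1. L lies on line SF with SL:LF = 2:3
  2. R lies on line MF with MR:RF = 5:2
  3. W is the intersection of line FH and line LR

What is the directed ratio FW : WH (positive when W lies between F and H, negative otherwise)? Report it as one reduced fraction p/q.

Work in coordinates with M = (0, 0), S = (1, 0), F = (0, 1), H = (4, 1).
1. L lies on line SF with SL:LF = 2:3 ⇒ L = (3/5, 2/5)
2. R lies on line MF with MR:RF = 5:2 ⇒ R = (0, 5/7)
3. W is the intersection of line FH and line LR ⇒ W = (-6/11, 1)
W = F + t·(H−F) with t = -3/22, so FW:WH = t:(1−t) = -3/22:25/22

FW:WH = -3/25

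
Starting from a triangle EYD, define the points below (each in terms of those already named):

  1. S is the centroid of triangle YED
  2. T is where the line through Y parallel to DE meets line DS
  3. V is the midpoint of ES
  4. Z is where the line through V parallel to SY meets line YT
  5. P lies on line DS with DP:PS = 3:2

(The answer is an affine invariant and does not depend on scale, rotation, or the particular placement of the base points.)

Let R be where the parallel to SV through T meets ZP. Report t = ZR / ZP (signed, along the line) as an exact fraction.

Work in coordinates with E = (0, 0), Y = (1, 0), D = (0, 1).
1. S is the centroid of triangle YED ⇒ S = (1/3, 1/3)
2. T is where the line through Y parallel to DE meets line DS ⇒ T = (1, -1)
3. V is the midpoint of ES ⇒ V = (1/6, 1/6)
4. Z is where the line through V parallel to SY meets line YT ⇒ Z = (1, -1/4)
5. P lies on line DS with DP:PS = 3:2 ⇒ P = (1/5, 3/5)
through T parallel to SV: direction (-1/6, -1/6); meets ZP at R = (15/11, -7/11)
R = Z + t·(P−Z) with t = -5/11

t = -5/11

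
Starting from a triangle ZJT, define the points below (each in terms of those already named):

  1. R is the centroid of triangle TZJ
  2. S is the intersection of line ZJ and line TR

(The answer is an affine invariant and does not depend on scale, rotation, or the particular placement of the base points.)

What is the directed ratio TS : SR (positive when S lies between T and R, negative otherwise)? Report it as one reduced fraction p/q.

TS:SR = -3

Work in coordinates with Z = (0, 0), J = (1, 0), T = (0, 1).
1. R is the centroid of triangle TZJ ⇒ R = (1/3, 1/3)
2. S is the intersection of line ZJ and line TR ⇒ S = (1/2, 0)
S = T + t·(R−T) with t = 3/2, so TS:SR = t:(1−t) = 3/2:-1/2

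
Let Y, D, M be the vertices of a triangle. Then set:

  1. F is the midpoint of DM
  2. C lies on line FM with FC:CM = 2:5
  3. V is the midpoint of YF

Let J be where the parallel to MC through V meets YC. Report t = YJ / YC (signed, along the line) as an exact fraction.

t = 1/2

Choose coordinates Y = (0, 0), D = (1, 0), M = (0, 1).
1. F is the midpoint of DM ⇒ F = (1/2, 1/2)
2. C lies on line FM with FC:CM = 2:5 ⇒ C = (5/14, 9/14)
3. V is the midpoint of YF ⇒ V = (1/4, 1/4)
through V parallel to MC: direction (5/14, -5/14); meets YC at J = (5/28, 9/28)
J = Y + t·(C−Y) with t = 1/2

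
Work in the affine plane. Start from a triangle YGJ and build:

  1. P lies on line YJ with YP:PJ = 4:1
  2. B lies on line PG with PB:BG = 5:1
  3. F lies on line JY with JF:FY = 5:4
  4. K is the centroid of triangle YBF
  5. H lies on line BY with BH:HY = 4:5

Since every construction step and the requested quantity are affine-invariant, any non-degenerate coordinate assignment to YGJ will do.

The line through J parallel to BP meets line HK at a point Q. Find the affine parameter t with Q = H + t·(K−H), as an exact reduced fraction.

t = -75/4

Assign Y = (0, 0), G = (1, 0), J = (0, 1) — the answer is frame-independent, so this choice is without loss of generality.
1. P lies on line YJ with YP:PJ = 4:1 ⇒ P = (0, 4/5)
2. B lies on line PG with PB:BG = 5:1 ⇒ B = (5/6, 2/15)
3. F lies on line JY with JF:FY = 5:4 ⇒ F = (0, 4/9)
4. K is the centroid of triangle YBF ⇒ K = (5/18, 26/135)
5. H lies on line BY with BH:HY = 4:5 ⇒ H = (25/54, 2/27)
through J parallel to BP: direction (-5/6, 2/3); meets HK at Q = (425/108, -58/27)
Q = H + t·(K−H) with t = -75/4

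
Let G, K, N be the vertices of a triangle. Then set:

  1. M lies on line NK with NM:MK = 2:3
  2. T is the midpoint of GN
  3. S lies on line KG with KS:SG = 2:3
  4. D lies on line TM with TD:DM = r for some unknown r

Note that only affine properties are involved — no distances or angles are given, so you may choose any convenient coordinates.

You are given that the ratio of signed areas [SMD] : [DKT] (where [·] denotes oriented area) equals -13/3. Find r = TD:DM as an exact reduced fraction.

r = 1/5

Set G = (0, 0), K = (1, 0), N = (0, 1); any affine frame gives the same invariant.
1. M lies on line NK with NM:MK = 2:3 ⇒ M = (2/5, 3/5)
2. T is the midpoint of GN ⇒ T = (0, 1/2)
3. S lies on line KG with KS:SG = 2:3 ⇒ S = (3/5, 0)
4. With TD:DM = r, write λ = r/(r+1) so D = T + λ·(M−T); D is affine-linear in λ
Every point depending on D is an affine combination of D and λ-independent points, so each such coordinate is linear in λ; the λ² term in each signed area is a multiple of (M−T)×(M−T) = 0, so 2·[SMD] and 2·[DKT] are each linear in λ. Evaluating at λ=0 and λ=1:
  2·[SMD] = -13/50·λ + 13/50,   2·[DKT] = -3/10·λ
So [SMD]:[DKT] = (-13/50·λ + 13/50) / (-3/10·λ). Setting this equal to -13/3:
  -13/50·λ + 13/50 = -13/3·(-3/10·λ)  ⇒  λ = 1/6
Then r = λ/(1−λ) = (1/6)/(5/6) = 1/5. Check: with r = 1/5, D = (1/15, 31/60) and [SMD]:[DKT] = -13/3 as required.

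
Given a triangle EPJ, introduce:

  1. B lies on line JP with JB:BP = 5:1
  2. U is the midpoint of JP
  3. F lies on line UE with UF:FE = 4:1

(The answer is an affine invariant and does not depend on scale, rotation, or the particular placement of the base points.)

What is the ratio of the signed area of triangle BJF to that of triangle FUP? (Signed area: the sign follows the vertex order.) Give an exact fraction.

Work in coordinates with E = (0, 0), P = (1, 0), J = (0, 1).
1. B lies on line JP with JB:BP = 5:1 ⇒ B = (5/6, 1/6)
2. U is the midpoint of JP ⇒ U = (1/2, 1/2)
3. F lies on line UE with UF:FE = 4:1 ⇒ F = (1/10, 1/10)
2·[BJF] = 2/3, 2·[FUP] = -2/5
[BJF]:[FUP] = 2/3:-2/5 = -5/3

[BJF]:[FUP] = -5/3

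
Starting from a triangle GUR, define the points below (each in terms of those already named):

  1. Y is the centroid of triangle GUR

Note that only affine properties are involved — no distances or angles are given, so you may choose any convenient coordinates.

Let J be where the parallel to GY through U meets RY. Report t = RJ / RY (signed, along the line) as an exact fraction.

t = 2

Assign G = (0, 0), U = (1, 0), R = (0, 1) — the answer is frame-independent, so this choice is without loss of generality.
1. Y is the centroid of triangle GUR ⇒ Y = (1/3, 1/3)
through U parallel to GY: direction (1/3, 1/3); meets RY at J = (2/3, -1/3)
J = R + t·(Y−R) with t = 2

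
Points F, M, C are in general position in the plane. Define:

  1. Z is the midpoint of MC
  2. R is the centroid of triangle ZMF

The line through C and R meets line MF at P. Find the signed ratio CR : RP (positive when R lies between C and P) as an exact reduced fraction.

Choose coordinates F = (0, 0), M = (1, 0), C = (0, 1).
1. Z is the midpoint of MC ⇒ Z = (1/2, 1/2)
2. R is the centroid of triangle ZMF ⇒ R = (1/2, 1/6)
line CR meets MF at P = (3/5, 0)
R = C + t·(P−C) with t = 5/6, so CR:RP = 5/6:1/6

CR:RP = 5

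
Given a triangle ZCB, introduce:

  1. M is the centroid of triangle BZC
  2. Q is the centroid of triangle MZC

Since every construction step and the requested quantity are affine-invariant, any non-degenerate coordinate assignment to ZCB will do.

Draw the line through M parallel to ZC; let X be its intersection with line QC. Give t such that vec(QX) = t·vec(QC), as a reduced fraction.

t = -2

Assign Z = (0, 0), C = (1, 0), B = (0, 1) — the answer is frame-independent, so this choice is without loss of generality.
1. M is the centroid of triangle BZC ⇒ M = (1/3, 1/3)
2. Q is the centroid of triangle MZC ⇒ Q = (4/9, 1/9)
through M parallel to ZC: direction (1, 0); meets QC at X = (-2/3, 1/3)
X = Q + t·(C−Q) with t = -2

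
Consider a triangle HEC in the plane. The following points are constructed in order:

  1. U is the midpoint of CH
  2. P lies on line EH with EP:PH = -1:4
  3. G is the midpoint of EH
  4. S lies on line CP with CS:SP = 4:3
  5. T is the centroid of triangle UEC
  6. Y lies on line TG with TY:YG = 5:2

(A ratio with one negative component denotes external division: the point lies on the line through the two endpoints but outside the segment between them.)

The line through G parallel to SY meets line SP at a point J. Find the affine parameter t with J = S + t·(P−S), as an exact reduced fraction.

Work in coordinates with H = (0, 0), E = (1, 0), C = (0, 1).
1. U is the midpoint of CH ⇒ U = (0, 1/2)
2. P lies on line EH with EP:PH = -1:4 ⇒ P = (4/3, 0)
3. G is the midpoint of EH ⇒ G = (1/2, 0)
4. S lies on line CP with CS:SP = 4:3 ⇒ S = (16/21, 3/7)
5. T is the centroid of triangle UEC ⇒ T = (1/3, 1/2)
6. Y lies on line TG with TY:YG = 5:2 ⇒ Y = (19/42, 1/7)
through G parallel to SY: direction (-13/42, -2/7); meets SP at J = (76/87, 10/29)
J = S + t·(P−S) with t = 17/87

t = 17/87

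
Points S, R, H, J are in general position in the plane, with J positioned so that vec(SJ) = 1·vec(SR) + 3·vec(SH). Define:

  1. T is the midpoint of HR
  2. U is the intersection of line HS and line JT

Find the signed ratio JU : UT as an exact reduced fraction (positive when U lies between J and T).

Choose coordinates S = (0, 0), R = (1, 0), H = (0, 1), J = (1, 3).
1. T is the midpoint of HR ⇒ T = (1/2, 1/2)
2. U is the intersection of line HS and line JT ⇒ U = (0, -2)
U = J + t·(T−J) with t = 2, so JU:UT = t:(1−t) = 2:-1

JU:UT = -2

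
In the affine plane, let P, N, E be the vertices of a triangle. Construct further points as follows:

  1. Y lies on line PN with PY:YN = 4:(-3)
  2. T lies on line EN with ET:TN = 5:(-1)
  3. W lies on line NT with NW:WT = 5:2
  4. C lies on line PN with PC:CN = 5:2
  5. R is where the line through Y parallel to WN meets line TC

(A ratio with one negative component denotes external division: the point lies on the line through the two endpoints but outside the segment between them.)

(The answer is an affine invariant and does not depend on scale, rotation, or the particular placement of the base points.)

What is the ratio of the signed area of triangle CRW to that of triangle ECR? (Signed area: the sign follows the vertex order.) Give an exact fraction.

[CRW]:[ECR] = 2/35

Set P = (0, 0), N = (1, 0), E = (0, 1); any affine frame gives the same invariant.
1. Y lies on line PN with PY:YN = 4:(-3) ⇒ Y = (4, 0)
2. T lies on line EN with ET:TN = 5:(-1) ⇒ T = (5/4, -1/4)
3. W lies on line NT with NW:WT = 5:2 ⇒ W = (33/28, -5/28)
4. C lies on line PN with PC:CN = 5:2 ⇒ C = (5/7, 0)
5. R is where the line through Y parallel to WN meets line TC ⇒ R = (55/8, -23/8)
2·[CRW] = 23/98, 2·[ECR] = 115/28
[CRW]:[ECR] = 23/98:115/28 = 2/35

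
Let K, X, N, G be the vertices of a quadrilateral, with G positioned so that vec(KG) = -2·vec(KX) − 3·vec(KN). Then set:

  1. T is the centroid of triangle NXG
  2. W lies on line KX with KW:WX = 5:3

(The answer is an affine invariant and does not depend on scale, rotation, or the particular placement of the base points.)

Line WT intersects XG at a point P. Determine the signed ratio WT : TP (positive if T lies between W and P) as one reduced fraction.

Set K = (0, 0), X = (1, 0), N = (0, 1), G = (-2, -3); any affine frame gives the same invariant.
1. T is the centroid of triangle NXG ⇒ T = (-1/3, -2/3)
2. W lies on line KX with KW:WX = 5:3 ⇒ W = (5/8, 0)
line WT meets XG at P = (13/7, 6/7)
T = W + t·(P−W) with t = -7/9, so WT:TP = -7/9:16/9

WT:TP = -7/16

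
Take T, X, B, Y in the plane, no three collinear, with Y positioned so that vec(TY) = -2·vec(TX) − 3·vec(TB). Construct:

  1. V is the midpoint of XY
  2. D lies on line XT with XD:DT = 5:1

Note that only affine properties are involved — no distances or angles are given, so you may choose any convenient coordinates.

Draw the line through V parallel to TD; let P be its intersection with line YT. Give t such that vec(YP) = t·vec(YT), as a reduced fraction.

Choose coordinates T = (0, 0), X = (1, 0), B = (0, 1), Y = (-2, -3).
1. V is the midpoint of XY ⇒ V = (-1/2, -3/2)
2. D lies on line XT with XD:DT = 5:1 ⇒ D = (1/6, 0)
through V parallel to TD: direction (1/6, 0); meets YT at P = (-1, -3/2)
P = Y + t·(T−Y) with t = 1/2

t = 1/2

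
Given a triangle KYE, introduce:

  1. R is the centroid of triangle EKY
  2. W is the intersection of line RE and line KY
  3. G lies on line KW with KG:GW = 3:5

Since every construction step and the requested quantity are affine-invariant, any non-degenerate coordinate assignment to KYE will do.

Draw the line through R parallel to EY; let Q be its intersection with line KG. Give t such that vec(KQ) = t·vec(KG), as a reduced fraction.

t = 32/9

Choose coordinates K = (0, 0), Y = (1, 0), E = (0, 1).
1. R is the centroid of triangle EKY ⇒ R = (1/3, 1/3)
2. W is the intersection of line RE and line KY ⇒ W = (1/2, 0)
3. G lies on line KW with KG:GW = 3:5 ⇒ G = (3/16, 0)
through R parallel to EY: direction (1, -1); meets KG at Q = (2/3, 0)
Q = K + t·(G−K) with t = 32/9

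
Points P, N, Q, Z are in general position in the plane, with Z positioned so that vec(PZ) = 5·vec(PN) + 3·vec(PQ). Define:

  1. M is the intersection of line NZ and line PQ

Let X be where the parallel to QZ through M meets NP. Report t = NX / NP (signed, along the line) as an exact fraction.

t = -7/8

Set P = (0, 0), N = (1, 0), Q = (0, 1), Z = (5, 3); any affine frame gives the same invariant.
1. M is the intersection of line NZ and line PQ ⇒ M = (0, -3/4)
through M parallel to QZ: direction (5, 2); meets NP at X = (15/8, 0)
X = N + t·(P−N) with t = -7/8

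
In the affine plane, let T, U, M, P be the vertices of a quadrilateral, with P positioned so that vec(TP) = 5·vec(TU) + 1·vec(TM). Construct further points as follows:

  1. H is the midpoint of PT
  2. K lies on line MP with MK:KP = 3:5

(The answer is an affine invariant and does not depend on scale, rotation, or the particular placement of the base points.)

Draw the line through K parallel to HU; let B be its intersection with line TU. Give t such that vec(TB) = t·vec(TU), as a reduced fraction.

t = -9/8

Set T = (0, 0), U = (1, 0), M = (0, 1), P = (5, 1); any affine frame gives the same invariant.
1. H is the midpoint of PT ⇒ H = (5/2, 1/2)
2. K lies on line MP with MK:KP = 3:5 ⇒ K = (15/8, 1)
through K parallel to HU: direction (-3/2, -1/2); meets TU at B = (-9/8, 0)
B = T + t·(U−T) with t = -9/8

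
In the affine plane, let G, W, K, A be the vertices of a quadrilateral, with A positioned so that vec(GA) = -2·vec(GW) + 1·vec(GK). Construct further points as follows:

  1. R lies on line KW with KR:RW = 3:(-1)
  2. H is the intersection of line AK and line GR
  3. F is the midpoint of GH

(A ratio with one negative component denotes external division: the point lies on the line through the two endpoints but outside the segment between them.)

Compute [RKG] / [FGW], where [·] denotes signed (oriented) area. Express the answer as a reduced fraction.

Work in coordinates with G = (0, 0), W = (1, 0), K = (0, 1), A = (-2, 1).
1. R lies on line KW with KR:RW = 3:(-1) ⇒ R = (3/2, -1/2)
2. H is the intersection of line AK and line GR ⇒ H = (-3, 1)
3. F is the midpoint of GH ⇒ F = (-3/2, 1/2)
2·[RKG] = 3/2, 2·[FGW] = 1/2
[RKG]:[FGW] = 3/2:1/2 = 3

[RKG]:[FGW] = 3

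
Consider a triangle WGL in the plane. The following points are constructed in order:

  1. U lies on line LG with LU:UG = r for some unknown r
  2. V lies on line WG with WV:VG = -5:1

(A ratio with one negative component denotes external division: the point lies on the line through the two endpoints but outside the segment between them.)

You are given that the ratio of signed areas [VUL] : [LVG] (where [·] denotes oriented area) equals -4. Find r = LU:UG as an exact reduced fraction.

Set W = (0, 0), G = (1, 0), L = (0, 1); any affine frame gives the same invariant.
1. With LU:UG = r, write λ = r/(r+1) so U = L + λ·(G−L); U is affine-linear in λ
2. V lies on line WG with WV:VG = -5:1 ⇒ V = (5/4, 0)
Every point depending on U is an affine combination of U and λ-independent points, so each such coordinate is linear in λ; the λ² term in each signed area is a multiple of (G−L)×(G−L) = 0, so 2·[VUL] and 2·[LVG] are each linear in λ. Evaluating at λ=0 and λ=1:
  2·[VUL] = -1/4·λ,   2·[LVG] = -1/4
So [VUL]:[LVG] = (-1/4·λ) / (-1/4). Setting this equal to -4:
  -1/4·λ = -4·(-1/4)  ⇒  λ = -4
Then r = λ/(1−λ) = (-4)/(5) = -4/5. Check: with r = -4/5, U = (-4, 5) and [VUL]:[LVG] = -4 as required.

r = -4/5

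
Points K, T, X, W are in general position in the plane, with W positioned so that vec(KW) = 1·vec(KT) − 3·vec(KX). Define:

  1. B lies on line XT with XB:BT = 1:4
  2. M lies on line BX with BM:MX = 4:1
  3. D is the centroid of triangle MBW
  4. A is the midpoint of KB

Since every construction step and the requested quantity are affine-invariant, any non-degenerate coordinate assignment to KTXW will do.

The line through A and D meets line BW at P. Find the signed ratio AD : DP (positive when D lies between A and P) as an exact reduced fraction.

AD:DP = 27/8

Choose coordinates K = (0, 0), T = (1, 0), X = (0, 1), W = (1, -3).
1. B lies on line XT with XB:BT = 1:4 ⇒ B = (1/5, 4/5)
2. M lies on line BX with BM:MX = 4:1 ⇒ M = (1/25, 24/25)
3. D is the centroid of triangle MBW ⇒ D = (31/75, -31/75)
4. A is the midpoint of KB ⇒ A = (1/10, 2/5)
line AD meets BW at P = (41/81, -53/81)
D = A + t·(P−A) with t = 27/35, so AD:DP = 27/35:8/35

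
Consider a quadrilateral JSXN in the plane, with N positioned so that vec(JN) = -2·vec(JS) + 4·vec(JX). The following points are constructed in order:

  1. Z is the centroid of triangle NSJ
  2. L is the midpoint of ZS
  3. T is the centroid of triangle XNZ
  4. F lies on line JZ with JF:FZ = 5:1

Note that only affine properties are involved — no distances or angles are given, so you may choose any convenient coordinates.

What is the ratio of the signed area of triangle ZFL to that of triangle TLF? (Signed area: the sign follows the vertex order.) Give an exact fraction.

[ZFL]:[TLF] = -2/7

Work in coordinates with J = (0, 0), S = (1, 0), X = (0, 1), N = (-2, 4).
1. Z is the centroid of triangle NSJ ⇒ Z = (-1/3, 4/3)
2. L is the midpoint of ZS ⇒ L = (1/3, 2/3)
3. T is the centroid of triangle XNZ ⇒ T = (-7/9, 19/9)
4. F lies on line JZ with JF:FZ = 5:1 ⇒ F = (-5/18, 10/9)
2·[ZFL] = 1/9, 2·[TLF] = -7/18
[ZFL]:[TLF] = 1/9:-7/18 = -2/7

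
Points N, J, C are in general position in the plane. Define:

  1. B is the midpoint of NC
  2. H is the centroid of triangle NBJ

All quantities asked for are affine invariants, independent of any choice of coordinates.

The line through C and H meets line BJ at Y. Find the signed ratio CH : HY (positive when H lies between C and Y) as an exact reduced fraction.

CH:HY = -4

Set N = (0, 0), J = (1, 0), C = (0, 1); any affine frame gives the same invariant.
1. B is the midpoint of NC ⇒ B = (0, 1/2)
2. H is the centroid of triangle NBJ ⇒ H = (1/3, 1/6)
line CH meets BJ at Y = (1/4, 3/8)
H = C + t·(Y−C) with t = 4/3, so CH:HY = 4/3:-1/3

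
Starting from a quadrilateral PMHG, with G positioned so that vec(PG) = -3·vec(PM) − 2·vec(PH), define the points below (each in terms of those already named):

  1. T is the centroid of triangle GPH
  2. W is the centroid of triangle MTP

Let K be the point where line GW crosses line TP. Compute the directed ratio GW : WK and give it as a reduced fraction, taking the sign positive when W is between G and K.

GW:WK = 8

Set P = (0, 0), M = (1, 0), H = (0, 1), G = (-3, -2); any affine frame gives the same invariant.
1. T is the centroid of triangle GPH ⇒ T = (-1, -1/3)
2. W is the centroid of triangle MTP ⇒ W = (0, -1/9)
line GW meets TP at K = (3/8, 1/8)
W = G + t·(K−G) with t = 8/9, so GW:WK = 8/9:1/9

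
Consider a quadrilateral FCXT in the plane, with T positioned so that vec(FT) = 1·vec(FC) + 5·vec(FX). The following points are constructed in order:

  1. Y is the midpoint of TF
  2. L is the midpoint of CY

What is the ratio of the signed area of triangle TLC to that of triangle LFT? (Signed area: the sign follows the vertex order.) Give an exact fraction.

Set F = (0, 0), C = (1, 0), X = (0, 1), T = (1, 5); any affine frame gives the same invariant.
1. Y is the midpoint of TF ⇒ Y = (1/2, 5/2)
2. L is the midpoint of CY ⇒ L = (3/4, 5/4)
2·[TLC] = 5/4, 2·[LFT] = -5/2
[TLC]:[LFT] = 5/4:-5/2 = -1/2

[TLC]:[LFT] = -1/2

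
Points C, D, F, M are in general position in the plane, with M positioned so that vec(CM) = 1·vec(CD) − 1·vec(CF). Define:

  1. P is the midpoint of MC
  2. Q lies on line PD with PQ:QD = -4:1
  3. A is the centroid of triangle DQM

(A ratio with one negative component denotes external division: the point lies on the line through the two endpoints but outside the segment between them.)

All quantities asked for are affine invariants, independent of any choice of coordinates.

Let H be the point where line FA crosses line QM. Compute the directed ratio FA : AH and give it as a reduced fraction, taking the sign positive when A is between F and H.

Set C = (0, 0), D = (1, 0), F = (0, 1), M = (1, -1); any affine frame gives the same invariant.
1. P is the midpoint of MC ⇒ P = (1/2, -1/2)
2. Q lies on line PD with PQ:QD = -4:1 ⇒ Q = (7/6, 1/6)
3. A is the centroid of triangle DQM ⇒ A = (19/18, -5/18)
line FA meets QM at H = (57/52, -17/52)
A = F + t·(H−F) with t = 26/27, so FA:AH = 26/27:1/27

FA:AH = 26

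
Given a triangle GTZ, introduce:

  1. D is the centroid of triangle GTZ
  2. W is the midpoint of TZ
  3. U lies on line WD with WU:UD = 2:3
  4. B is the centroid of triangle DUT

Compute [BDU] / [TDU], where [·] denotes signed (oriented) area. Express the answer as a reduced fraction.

[BDU]:[TDU] = 1/3

Assign G = (0, 0), T = (1, 0), Z = (0, 1) — the answer is frame-independent, so this choice is without loss of generality.
1. D is the centroid of triangle GTZ ⇒ D = (1/3, 1/3)
2. W is the midpoint of TZ ⇒ W = (1/2, 1/2)
3. U lies on line WD with WU:UD = 2:3 ⇒ U = (13/30, 13/30)
4. B is the centroid of triangle DUT ⇒ B = (53/90, 23/90)
2·[BDU] = -1/30, 2·[TDU] = -1/10
[BDU]:[TDU] = -1/30:-1/10 = 1/3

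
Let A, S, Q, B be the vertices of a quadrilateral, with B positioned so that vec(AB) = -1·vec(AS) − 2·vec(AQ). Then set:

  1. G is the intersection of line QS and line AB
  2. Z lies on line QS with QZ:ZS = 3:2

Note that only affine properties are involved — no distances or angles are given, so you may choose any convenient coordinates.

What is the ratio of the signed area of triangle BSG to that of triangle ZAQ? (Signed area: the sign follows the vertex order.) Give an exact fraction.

Work in coordinates with A = (0, 0), S = (1, 0), Q = (0, 1), B = (-1, -2).
1. G is the intersection of line QS and line AB ⇒ G = (1/3, 2/3)
2. Z lies on line QS with QZ:ZS = 3:2 ⇒ Z = (3/5, 2/5)
2·[BSG] = 8/3, 2·[ZAQ] = -3/5
[BSG]:[ZAQ] = 8/3:-3/5 = -40/9

[BSG]:[ZAQ] = -40/9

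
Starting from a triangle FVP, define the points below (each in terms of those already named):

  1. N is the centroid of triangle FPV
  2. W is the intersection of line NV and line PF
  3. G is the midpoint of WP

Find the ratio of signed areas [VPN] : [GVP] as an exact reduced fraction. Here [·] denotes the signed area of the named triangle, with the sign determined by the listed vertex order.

[VPN]:[GVP] = 4/3

Assign F = (0, 0), V = (1, 0), P = (0, 1) — the answer is frame-independent, so this choice is without loss of generality.
1. N is the centroid of triangle FPV ⇒ N = (1/3, 1/3)
2. W is the intersection of line NV and line PF ⇒ W = (0, 1/2)
3. G is the midpoint of WP ⇒ G = (0, 3/4)
2·[VPN] = 1/3, 2·[GVP] = 1/4
[VPN]:[GVP] = 1/3:1/4 = 4/3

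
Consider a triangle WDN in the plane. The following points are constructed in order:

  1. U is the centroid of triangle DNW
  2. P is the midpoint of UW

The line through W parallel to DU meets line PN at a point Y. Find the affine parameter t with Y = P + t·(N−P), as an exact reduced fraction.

t = -1/3

Choose coordinates W = (0, 0), D = (1, 0), N = (0, 1).
1. U is the centroid of triangle DNW ⇒ U = (1/3, 1/3)
2. P is the midpoint of UW ⇒ P = (1/6, 1/6)
through W parallel to DU: direction (-2/3, 1/3); meets PN at Y = (2/9, -1/9)
Y = P + t·(N−P) with t = -1/3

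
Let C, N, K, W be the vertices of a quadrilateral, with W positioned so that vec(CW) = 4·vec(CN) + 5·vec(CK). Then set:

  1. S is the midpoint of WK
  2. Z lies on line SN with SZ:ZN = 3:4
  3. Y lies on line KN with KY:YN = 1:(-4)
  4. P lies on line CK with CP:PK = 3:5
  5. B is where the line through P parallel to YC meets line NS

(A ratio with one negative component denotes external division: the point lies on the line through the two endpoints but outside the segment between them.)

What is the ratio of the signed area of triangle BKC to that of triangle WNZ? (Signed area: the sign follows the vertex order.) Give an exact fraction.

Assign C = (0, 0), N = (1, 0), K = (0, 1), W = (4, 5) — the answer is frame-independent, so this choice is without loss of generality.
1. S is the midpoint of WK ⇒ S = (2, 3)
2. Z lies on line SN with SZ:ZN = 3:4 ⇒ Z = (11/7, 12/7)
3. Y lies on line KN with KY:YN = 1:(-4) ⇒ Y = (-1/3, 4/3)
4. P lies on line CK with CP:PK = 3:5 ⇒ P = (0, 3/8)
5. B is where the line through P parallel to YC meets line NS ⇒ B = (27/56, -87/56)
2·[BKC] = 27/56, 2·[WNZ] = -16/7
[BKC]:[WNZ] = 27/56:-16/7 = -27/128

[BKC]:[WNZ] = -27/128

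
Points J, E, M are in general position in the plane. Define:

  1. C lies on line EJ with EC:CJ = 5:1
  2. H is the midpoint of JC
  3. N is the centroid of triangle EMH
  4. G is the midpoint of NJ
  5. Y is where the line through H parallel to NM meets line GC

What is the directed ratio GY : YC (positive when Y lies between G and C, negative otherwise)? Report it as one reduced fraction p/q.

Set J = (0, 0), E = (1, 0), M = (0, 1); any affine frame gives the same invariant.
1. C lies on line EJ with EC:CJ = 5:1 ⇒ C = (1/6, 0)
2. H is the midpoint of JC ⇒ H = (1/12, 0)
3. N is the centroid of triangle EMH ⇒ N = (13/36, 1/3)
4. G is the midpoint of NJ ⇒ G = (13/72, 1/6)
5. Y is where the line through H parallel to NM meets line GC ⇒ Y = (7/45, -2/15)
Y = G + t·(C−G) with t = 9/5, so GY:YC = t:(1−t) = 9/5:-4/5

GY:YC = -9/4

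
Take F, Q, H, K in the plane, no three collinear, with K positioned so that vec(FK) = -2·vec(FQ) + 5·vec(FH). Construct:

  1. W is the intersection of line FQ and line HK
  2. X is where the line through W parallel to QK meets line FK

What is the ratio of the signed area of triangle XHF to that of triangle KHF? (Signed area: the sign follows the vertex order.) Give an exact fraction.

[XHF]:[KHF] = 1/2

Assign F = (0, 0), Q = (1, 0), H = (0, 1), K = (-2, 5) — the answer is frame-independent, so this choice is without loss of generality.
1. W is the intersection of line FQ and line HK ⇒ W = (1/2, 0)
2. X is where the line through W parallel to QK meets line FK ⇒ X = (-1, 5/2)
2·[XHF] = -1, 2·[KHF] = -2
[XHF]:[KHF] = -1:-2 = 1/2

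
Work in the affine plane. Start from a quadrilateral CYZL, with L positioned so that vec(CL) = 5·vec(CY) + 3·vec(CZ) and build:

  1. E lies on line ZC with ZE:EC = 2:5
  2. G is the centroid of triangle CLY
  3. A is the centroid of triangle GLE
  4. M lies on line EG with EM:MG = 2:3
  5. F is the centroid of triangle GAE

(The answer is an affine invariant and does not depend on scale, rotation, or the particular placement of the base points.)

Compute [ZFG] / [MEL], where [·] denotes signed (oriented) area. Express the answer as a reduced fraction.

Choose coordinates C = (0, 0), Y = (1, 0), Z = (0, 1), L = (5, 3).
1. E lies on line ZC with ZE:EC = 2:5 ⇒ E = (0, 5/7)
2. G is the centroid of triangle CLY ⇒ G = (2, 1)
3. A is the centroid of triangle GLE ⇒ A = (7/3, 11/7)
4. M lies on line EG with EM:MG = 2:3 ⇒ M = (4/5, 29/35)
5. F is the centroid of triangle GAE ⇒ F = (13/9, 23/21)
2·[ZFG] = -4/21, 2·[MEL] = -44/35
[ZFG]:[MEL] = -4/21:-44/35 = 5/33

[ZFG]:[MEL] = 5/33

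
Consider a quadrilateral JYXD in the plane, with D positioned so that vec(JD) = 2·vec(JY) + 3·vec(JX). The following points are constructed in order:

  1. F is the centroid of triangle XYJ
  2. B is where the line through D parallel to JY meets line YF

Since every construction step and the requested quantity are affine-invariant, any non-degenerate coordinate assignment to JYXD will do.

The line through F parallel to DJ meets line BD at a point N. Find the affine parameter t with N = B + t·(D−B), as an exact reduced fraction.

Work in coordinates with J = (0, 0), Y = (1, 0), X = (0, 1), D = (2, 3).
1. F is the centroid of triangle XYJ ⇒ F = (1/3, 1/3)
2. B is where the line through D parallel to JY meets line YF ⇒ B = (-5, 3)
through F parallel to DJ: direction (-2, -3); meets BD at N = (19/9, 3)
N = B + t·(D−B) with t = 64/63

t = 64/63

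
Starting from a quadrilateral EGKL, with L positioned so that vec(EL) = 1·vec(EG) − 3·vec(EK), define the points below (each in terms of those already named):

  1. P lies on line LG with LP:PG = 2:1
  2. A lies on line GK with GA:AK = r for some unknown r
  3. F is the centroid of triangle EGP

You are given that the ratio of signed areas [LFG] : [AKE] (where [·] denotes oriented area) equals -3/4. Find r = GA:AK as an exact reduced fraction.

Choose coordinates E = (0, 0), G = (1, 0), K = (0, 1), L = (1, -3).
1. P lies on line LG with LP:PG = 2:1 ⇒ P = (1, -1)
2. With GA:AK = r, write λ = r/(r+1) so A = G + λ·(K−G); A is affine-linear in λ
3. F is the centroid of triangle EGP ⇒ F = (2/3, -1/3)
Every point depending on A is an affine combination of A and λ-independent points, so each such coordinate is linear in λ; the λ² term in each signed area is a multiple of (K−G)×(K−G) = 0, so 2·[LFG] and 2·[AKE] are each linear in λ. Evaluating at λ=0 and λ=1:
  2·[LFG] = -1,   2·[AKE] = −λ + 1
So [LFG]:[AKE] = (-1) / (−λ + 1). Setting this equal to -3/4:
  -1 = -3/4·(−λ + 1)  ⇒  λ = -1/3
Then r = λ/(1−λ) = (-1/3)/(4/3) = -1/4. Check: with r = -1/4, A = (4/3, -1/3) and [LFG]:[AKE] = -3/4 as required.

r = -1/4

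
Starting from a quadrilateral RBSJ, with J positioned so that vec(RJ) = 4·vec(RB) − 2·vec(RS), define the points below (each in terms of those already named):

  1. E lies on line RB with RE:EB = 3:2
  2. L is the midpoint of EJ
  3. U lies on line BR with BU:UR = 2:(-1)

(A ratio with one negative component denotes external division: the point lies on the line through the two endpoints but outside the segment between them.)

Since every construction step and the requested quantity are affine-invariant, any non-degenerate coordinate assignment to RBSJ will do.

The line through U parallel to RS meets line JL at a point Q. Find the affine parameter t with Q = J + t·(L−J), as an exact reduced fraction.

t = 50/17

Assign R = (0, 0), B = (1, 0), S = (0, 1), J = (4, -2) — the answer is frame-independent, so this choice is without loss of generality.
1. E lies on line RB with RE:EB = 3:2 ⇒ E = (3/5, 0)
2. L is the midpoint of EJ ⇒ L = (23/10, -1)
3. U lies on line BR with BU:UR = 2:(-1) ⇒ U = (-1, 0)
through U parallel to RS: direction (0, 1); meets JL at Q = (-1, 16/17)
Q = J + t·(L−J) with t = 50/17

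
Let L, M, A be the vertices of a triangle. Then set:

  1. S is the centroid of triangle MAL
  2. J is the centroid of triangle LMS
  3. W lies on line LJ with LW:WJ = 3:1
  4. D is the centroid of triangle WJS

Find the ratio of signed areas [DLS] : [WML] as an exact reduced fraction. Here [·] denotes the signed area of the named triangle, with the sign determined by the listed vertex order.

[DLS]:[WML] = 7/9

Work in coordinates with L = (0, 0), M = (1, 0), A = (0, 1).
1. S is the centroid of triangle MAL ⇒ S = (1/3, 1/3)
2. J is the centroid of triangle LMS ⇒ J = (4/9, 1/9)
3. W lies on line LJ with LW:WJ = 3:1 ⇒ W = (1/3, 1/12)
4. D is the centroid of triangle WJS ⇒ D = (10/27, 19/108)
2·[DLS] = -7/108, 2·[WML] = -1/12
[DLS]:[WML] = -7/108:-1/12 = 7/9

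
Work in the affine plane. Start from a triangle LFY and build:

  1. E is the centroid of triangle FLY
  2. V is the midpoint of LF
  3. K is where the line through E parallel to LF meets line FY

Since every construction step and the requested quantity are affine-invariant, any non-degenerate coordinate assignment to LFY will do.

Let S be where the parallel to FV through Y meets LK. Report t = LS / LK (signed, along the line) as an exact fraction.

t = 3

Assign L = (0, 0), F = (1, 0), Y = (0, 1) — the answer is frame-independent, so this choice is without loss of generality.
1. E is the centroid of triangle FLY ⇒ E = (1/3, 1/3)
2. V is the midpoint of LF ⇒ V = (1/2, 0)
3. K is where the line through E parallel to LF meets line FY ⇒ K = (2/3, 1/3)
through Y parallel to FV: direction (-1/2, 0); meets LK at S = (2, 1)
S = L + t·(K−L) with t = 3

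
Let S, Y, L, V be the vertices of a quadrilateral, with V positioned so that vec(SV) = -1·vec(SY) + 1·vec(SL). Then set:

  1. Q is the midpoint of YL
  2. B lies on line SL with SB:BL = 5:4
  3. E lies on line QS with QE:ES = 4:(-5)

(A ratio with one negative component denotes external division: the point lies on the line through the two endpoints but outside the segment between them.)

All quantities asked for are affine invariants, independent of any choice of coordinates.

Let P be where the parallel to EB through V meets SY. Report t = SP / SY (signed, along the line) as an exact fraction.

t = -16/7

Assign S = (0, 0), Y = (1, 0), L = (0, 1), V = (-1, 1) — the answer is frame-independent, so this choice is without loss of generality.
1. Q is the midpoint of YL ⇒ Q = (1/2, 1/2)
2. B lies on line SL with SB:BL = 5:4 ⇒ B = (0, 5/9)
3. E lies on line QS with QE:ES = 4:(-5) ⇒ E = (5/2, 5/2)
through V parallel to EB: direction (-5/2, -35/18); meets SY at P = (-16/7, 0)
P = S + t·(Y−S) with t = -16/7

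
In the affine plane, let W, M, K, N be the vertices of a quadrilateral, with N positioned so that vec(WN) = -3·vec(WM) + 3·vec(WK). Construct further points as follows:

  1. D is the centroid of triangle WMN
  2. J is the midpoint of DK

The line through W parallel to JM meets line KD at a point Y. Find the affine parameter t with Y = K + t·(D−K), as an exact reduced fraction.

t = 2

Work in coordinates with W = (0, 0), M = (1, 0), K = (0, 1), N = (-3, 3).
1. D is the centroid of triangle WMN ⇒ D = (-2/3, 1)
2. J is the midpoint of DK ⇒ J = (-1/3, 1)
through W parallel to JM: direction (4/3, -1); meets KD at Y = (-4/3, 1)
Y = K + t·(D−K) with t = 2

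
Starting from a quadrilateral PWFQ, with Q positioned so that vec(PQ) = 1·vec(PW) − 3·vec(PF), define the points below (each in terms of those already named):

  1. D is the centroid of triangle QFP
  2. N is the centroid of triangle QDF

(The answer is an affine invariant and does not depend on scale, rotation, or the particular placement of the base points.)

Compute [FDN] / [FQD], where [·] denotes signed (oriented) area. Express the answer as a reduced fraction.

[FDN]:[FQD] = -1/3

Work in coordinates with P = (0, 0), W = (1, 0), F = (0, 1), Q = (1, -3).
1. D is the centroid of triangle QFP ⇒ D = (1/3, -2/3)
2. N is the centroid of triangle QDF ⇒ N = (4/9, -8/9)
2·[FDN] = 1/9, 2·[FQD] = -1/3
[FDN]:[FQD] = 1/9:-1/3 = -1/3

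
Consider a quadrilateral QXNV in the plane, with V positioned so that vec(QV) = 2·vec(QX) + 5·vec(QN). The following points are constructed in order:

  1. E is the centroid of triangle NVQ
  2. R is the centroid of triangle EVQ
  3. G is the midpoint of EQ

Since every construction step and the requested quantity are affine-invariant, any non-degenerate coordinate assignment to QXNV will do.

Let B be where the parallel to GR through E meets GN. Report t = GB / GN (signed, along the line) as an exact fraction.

t = 1/4

Set Q = (0, 0), X = (1, 0), N = (0, 1), V = (2, 5); any affine frame gives the same invariant.
1. E is the centroid of triangle NVQ ⇒ E = (2/3, 2)
2. R is the centroid of triangle EVQ ⇒ R = (8/9, 7/3)
3. G is the midpoint of EQ ⇒ G = (1/3, 1)
through E parallel to GR: direction (5/9, 4/3); meets GN at B = (1/4, 1)
B = G + t·(N−G) with t = 1/4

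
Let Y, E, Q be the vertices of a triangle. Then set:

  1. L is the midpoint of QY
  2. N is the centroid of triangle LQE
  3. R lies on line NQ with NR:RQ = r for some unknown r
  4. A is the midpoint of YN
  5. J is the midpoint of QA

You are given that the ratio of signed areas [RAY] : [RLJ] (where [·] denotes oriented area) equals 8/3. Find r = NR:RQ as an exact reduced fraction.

Choose coordinates Y = (0, 0), E = (1, 0), Q = (0, 1).
1. L is the midpoint of QY ⇒ L = (0, 1/2)
2. N is the centroid of triangle LQE ⇒ N = (1/3, 1/2)
3. With NR:RQ = r, write λ = r/(r+1) so R = N + λ·(Q−N); R is affine-linear in λ
4. A is the midpoint of YN ⇒ A = (1/6, 1/4)
5. J is the midpoint of QA ⇒ J = (1/12, 5/8)
Every point depending on R is an affine combination of R and λ-independent points, so each such coordinate is linear in λ; the λ² term in each signed area is a multiple of (Q−N)×(Q−N) = 0, so 2·[RAY] and 2·[RLJ] are each linear in λ. Evaluating at λ=0 and λ=1:
  2·[RAY] = -1/6·λ,   2·[RLJ] = 1/12·λ − 1/24
So [RAY]:[RLJ] = (-1/6·λ) / (1/12·λ − 1/24). Setting this equal to 8/3:
  -1/6·λ = 8/3·(1/12·λ − 1/24)  ⇒  λ = 2/7
Then r = λ/(1−λ) = (2/7)/(5/7) = 2/5. Check: with r = 2/5, R = (5/21, 9/14) and [RAY]:[RLJ] = 8/3 as required.

r = 2/5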